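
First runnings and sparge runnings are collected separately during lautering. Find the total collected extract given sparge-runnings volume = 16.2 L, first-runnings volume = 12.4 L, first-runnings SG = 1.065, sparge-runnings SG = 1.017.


total = Σ (SG_i − 1)·1000·V_i
first = (1.065 − 1)·1000·12.4 = 806.0000
sparge = (1.017 − 1)·1000·16.2 = 275.4000
total = 806.0000 + 275.4000

1081.4000 gravity·L


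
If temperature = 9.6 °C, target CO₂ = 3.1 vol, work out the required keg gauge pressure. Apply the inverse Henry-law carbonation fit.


psi = vols/(0.01821 + 0.09011·e^(−0.04·T)) − 14.695
psi = 3.1/(0.01821 + 0.09011·e^(−0.04·9.6)) − 14.695

24.2562 psi


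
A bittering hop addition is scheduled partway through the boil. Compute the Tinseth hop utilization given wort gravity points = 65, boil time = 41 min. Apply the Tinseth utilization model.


U = 1.65·0.000125^(GP/1000) · (1 − e^(−0.04·t))/4.15
bigness = 1.65·0.000125^(65/1000) = 0.9200
boil_factor = (1 − e^(−0.04·41))/4.15 = 0.1942
U = 0.9200 · 0.1942

0.1787


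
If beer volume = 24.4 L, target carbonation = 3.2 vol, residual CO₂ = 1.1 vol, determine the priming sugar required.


sugar = (target − residual)·4.0·V
sugar = (3.2 − 1.1)·4.0·24.4

204.9600 g


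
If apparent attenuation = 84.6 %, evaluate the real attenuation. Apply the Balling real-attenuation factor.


RA = AA · 0.8192
RA = 84.6 · 0.8192

69.3043 %


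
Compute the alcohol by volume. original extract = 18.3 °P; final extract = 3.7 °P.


SG = 259/(259 − P);  ABV = (OG − FG)·131.25
OG = 259/(259 − 18.3) = 1.0760
FG = 259/(259 − 3.7) = 1.0145
ABV = (1.0760 − 1.0145)·131.25

8.0765 % ABV


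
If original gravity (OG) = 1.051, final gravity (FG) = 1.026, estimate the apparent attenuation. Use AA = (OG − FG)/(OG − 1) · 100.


AA = (1.051 − 1.026)/(1.051 − 1) · 100

49.0196 %


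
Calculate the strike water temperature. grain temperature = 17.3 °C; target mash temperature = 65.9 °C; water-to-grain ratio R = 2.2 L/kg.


T_strike = (0.41/R)·(T_mash − T_grain) + T_mash
T_strike = (0.41/2.2)·(65.9 − 17.3) + 65.9

74.9573 °C


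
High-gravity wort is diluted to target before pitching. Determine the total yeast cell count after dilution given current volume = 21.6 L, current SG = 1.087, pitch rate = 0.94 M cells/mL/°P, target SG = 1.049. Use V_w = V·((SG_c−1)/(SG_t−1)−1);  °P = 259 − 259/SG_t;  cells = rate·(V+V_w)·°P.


V_w = 21.6·((1.087−1)/(1.049−1)−1) = 16.7510
V_final = 21.6 + 16.7510 = 38.3510
°P = 259 − 259/1.049 = 12.0982
cells = 0.94·38.3510·12.0982

436.1392 billion cells


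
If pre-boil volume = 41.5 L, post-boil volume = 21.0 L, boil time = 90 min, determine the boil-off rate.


rate = (V_pre − V_post) / (t_min/60)
rate = (41.5 − 21.0) / (90/60)

13.6667 L/hr


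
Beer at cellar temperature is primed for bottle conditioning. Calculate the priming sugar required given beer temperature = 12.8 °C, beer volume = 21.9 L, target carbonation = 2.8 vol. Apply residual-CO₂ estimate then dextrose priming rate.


residual = 14.695·(0.01821 + 0.09011·e^(−0.04·T));  sugar = (target − residual)·4.0·V
residual = 14.695·(0.01821 + 0.09011·e^(−0.04·12.8)) = 1.0612
sugar = (2.8 − 1.0612)·4.0·21.9

152.3221 g


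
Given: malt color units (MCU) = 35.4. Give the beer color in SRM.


SRM = 1.4922 · MCU^0.6859
SRM = 1.4922 · 35.4^0.6859

17.2301 SRM


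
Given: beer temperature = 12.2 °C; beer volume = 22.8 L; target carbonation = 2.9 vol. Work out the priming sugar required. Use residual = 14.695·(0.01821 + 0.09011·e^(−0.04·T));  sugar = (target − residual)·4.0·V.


residual = 14.695·(0.01821 + 0.09011·e^(−0.04·12.2)) = 1.0804
sugar = (2.9 − 1.0804)·4.0·22.8

165.9439 g


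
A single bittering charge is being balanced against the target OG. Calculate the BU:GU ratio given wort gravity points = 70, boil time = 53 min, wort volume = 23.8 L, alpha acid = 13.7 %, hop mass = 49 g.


U = 1.65·0.000125^(GP/1000)·(1−e^(−0.04t))/4.15;  IBU = (α/100)·m·U·1000/V;  BU:GU = IBU/GP
U = 1.65·0.000125^(70/1000)·(1−e^(−0.04·53))/4.15 = 0.1865
IBU = (13.7/100)·49·0.1865·1000/23.8 = 52.6049
BU:GU = 52.6049/70

0.7515


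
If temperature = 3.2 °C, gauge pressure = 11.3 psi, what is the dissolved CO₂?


vols = (P + 14.695)·(0.01821 + 0.09011·e^(−0.04·T))
vols = (11.3 + 14.695)·(0.01821 + 0.09011·e^(−0.04·3.2))

2.5343 volumes


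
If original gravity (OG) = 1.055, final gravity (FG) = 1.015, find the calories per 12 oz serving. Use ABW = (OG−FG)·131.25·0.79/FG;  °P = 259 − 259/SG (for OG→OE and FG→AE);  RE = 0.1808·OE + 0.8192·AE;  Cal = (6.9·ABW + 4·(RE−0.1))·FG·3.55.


ABW = (1.055 − 1.015)·131.25·0.79/1.015 = 4.0862
OE = 259 − 259/1.055 = 13.5024 °P
AE = 259 − 259/1.015 = 3.8276 °P
RE = 0.1808·13.5024 + 0.8192·3.8276 = 5.5768 °P
Cal = (6.9·4.0862 + 4·(5.5768−0.1))·1.015·3.55

180.5299 kcal


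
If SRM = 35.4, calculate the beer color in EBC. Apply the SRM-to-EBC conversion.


EBC = SRM · 1.97
EBC = 35.4 · 1.97

69.7380 EBC


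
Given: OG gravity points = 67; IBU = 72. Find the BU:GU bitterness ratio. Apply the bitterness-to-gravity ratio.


BU:GU = IBU / OG_points
BU:GU = 72 / 67

1.0746


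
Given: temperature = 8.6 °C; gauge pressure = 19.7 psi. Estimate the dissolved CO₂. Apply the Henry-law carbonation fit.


vols = (P + 14.695)·(0.01821 + 0.09011·e^(−0.04·T))
vols = (19.7 + 14.695)·(0.01821 + 0.09011·e^(−0.04·8.6))

2.8235 volumes


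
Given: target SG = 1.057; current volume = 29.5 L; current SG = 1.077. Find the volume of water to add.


V_water = V·((SG_curr − 1)/(SG_target − 1) − 1)
V_water = 29.5·((1.077 − 1)/(1.057 − 1) − 1)

10.3509 L


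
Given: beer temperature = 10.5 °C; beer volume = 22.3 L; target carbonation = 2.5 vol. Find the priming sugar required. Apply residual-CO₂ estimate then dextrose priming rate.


residual = 14.695·(0.01821 + 0.09011·e^(−0.04·T));  sugar = (target − residual)·4.0·V
residual = 14.695·(0.01821 + 0.09011·e^(−0.04·10.5)) = 1.1376
sugar = (2.5 − 1.1376)·4.0·22.3

121.5229 g


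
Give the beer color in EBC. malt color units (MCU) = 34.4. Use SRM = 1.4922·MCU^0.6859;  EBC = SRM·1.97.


SRM = 1.4922·34.4^0.6859 = 16.8948
EBC = 16.8948·1.97

33.2827 EBC


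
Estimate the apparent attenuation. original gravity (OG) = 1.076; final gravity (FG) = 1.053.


AA = (OG − FG)/(OG − 1) · 100
AA = (1.076 − 1.053)/(1.076 − 1) · 100

30.2632 %


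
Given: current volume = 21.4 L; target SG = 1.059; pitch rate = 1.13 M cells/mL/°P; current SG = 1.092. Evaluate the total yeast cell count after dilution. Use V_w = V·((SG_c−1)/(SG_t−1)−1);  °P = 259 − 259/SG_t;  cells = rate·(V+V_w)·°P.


V_w = 21.4·((1.092−1)/(1.059−1)−1) = 11.9695
V_final = 21.4 + 11.9695 = 33.3695
°P = 259 − 259/1.059 = 14.4297
cells = 1.13·33.3695·14.4297

544.1064 billion cells


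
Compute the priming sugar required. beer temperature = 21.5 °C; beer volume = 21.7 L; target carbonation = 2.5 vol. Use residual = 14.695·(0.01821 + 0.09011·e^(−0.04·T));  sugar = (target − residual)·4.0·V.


residual = 14.695·(0.01821 + 0.09011·e^(−0.04·21.5)) = 0.8279
sugar = (2.5 − 0.8279)·4.0·21.7

145.1354 g


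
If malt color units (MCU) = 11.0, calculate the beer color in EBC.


SRM = 1.4922·MCU^0.6859;  EBC = SRM·1.97
SRM = 1.4922·11.0^0.6859 = 7.7289
EBC = 7.7289·1.97

15.2260 EBC


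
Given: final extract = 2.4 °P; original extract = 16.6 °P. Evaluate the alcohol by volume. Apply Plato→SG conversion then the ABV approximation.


SG = 259/(259 − P);  ABV = (OG − FG)·131.25
OG = 259/(259 − 16.6) = 1.0685
FG = 259/(259 − 2.4) = 1.0094
ABV = (1.0685 − 1.0094)·131.25

7.7607 % ABV


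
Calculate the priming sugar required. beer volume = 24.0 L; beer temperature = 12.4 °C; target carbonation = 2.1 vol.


residual = 14.695·(0.01821 + 0.09011·e^(−0.04·T));  sugar = (target − residual)·4.0·V
residual = 14.695·(0.01821 + 0.09011·e^(−0.04·12.4)) = 1.0740
sugar = (2.1 − 1.0740)·4.0·24.0

98.4996 g


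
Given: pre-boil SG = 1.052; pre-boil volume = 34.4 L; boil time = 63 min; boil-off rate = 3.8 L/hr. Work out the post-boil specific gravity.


V_post = V_pre − rate·(t/60);  SG_post = 1 + (SG_pre−1)·V_pre/V_post
V_post = 34.4 − 3.8·(63/60) = 30.4100
SG_post = 1 + (1.052 − 1)·34.4/30.4100

1.0588


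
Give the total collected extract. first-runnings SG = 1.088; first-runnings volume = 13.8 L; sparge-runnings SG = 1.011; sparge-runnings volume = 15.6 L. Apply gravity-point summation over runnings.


total = Σ (SG_i − 1)·1000·V_i
first = (1.088 − 1)·1000·13.8 = 1214.4000
sparge = (1.011 − 1)·1000·15.6 = 171.6000
total = 1214.4000 + 171.6000

1386.0000 gravity·L


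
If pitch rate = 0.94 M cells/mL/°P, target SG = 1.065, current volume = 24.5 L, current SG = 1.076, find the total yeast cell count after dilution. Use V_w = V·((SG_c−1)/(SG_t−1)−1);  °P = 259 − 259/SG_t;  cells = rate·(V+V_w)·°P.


V_w = 24.5·((1.076−1)/(1.065−1)−1) = 4.1462
V_final = 24.5 + 4.1462 = 28.6462
°P = 259 − 259/1.065 = 15.8075
cells = 0.94·28.6462·15.8075

425.6549 billion cells


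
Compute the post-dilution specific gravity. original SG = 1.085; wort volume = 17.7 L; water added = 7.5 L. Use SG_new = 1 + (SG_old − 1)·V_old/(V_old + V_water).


pts = (1.085 − 1)·1000·17.7/(17.7 + 7.5) = 59.7024
SG_new = 1 + 59.7024/1000

1.0597


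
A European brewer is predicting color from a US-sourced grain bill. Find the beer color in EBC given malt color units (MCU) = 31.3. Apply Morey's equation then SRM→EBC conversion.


SRM = 1.4922·MCU^0.6859;  EBC = SRM·1.97
SRM = 1.4922·31.3^0.6859 = 15.8351
EBC = 15.8351·1.97

31.1952 EBC


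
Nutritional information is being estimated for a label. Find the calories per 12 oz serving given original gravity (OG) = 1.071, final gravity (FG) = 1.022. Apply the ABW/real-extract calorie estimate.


ABW = (OG−FG)·131.25·0.79/FG;  °P = 259 − 259/SG (for OG→OE and FG→AE);  RE = 0.1808·OE + 0.8192·AE;  Cal = (6.9·ABW + 4·(RE−0.1))·FG·3.55
ABW = (1.071 − 1.022)·131.25·0.79/1.022 = 4.9713
OE = 259 − 259/1.071 = 17.1699 °P
AE = 259 − 259/1.022 = 5.5753 °P
RE = 0.1808·17.1699 + 0.8192·5.5753 = 7.6716 °P
Cal = (6.9·4.9713 + 4·(7.6716−0.1))·1.022·3.55

234.3342 kcal


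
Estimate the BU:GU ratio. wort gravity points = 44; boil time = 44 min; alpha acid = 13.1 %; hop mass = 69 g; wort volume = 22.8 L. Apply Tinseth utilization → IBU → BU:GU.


U = 1.65·0.000125^(GP/1000)·(1−e^(−0.04t))/4.15;  IBU = (α/100)·m·U·1000/V;  BU:GU = IBU/GP
U = 1.65·0.000125^(44/1000)·(1−e^(−0.04·44))/4.15 = 0.2217
IBU = (13.1/100)·69·0.2217·1000/22.8 = 87.8804
BU:GU = 87.8804/44

1.9973


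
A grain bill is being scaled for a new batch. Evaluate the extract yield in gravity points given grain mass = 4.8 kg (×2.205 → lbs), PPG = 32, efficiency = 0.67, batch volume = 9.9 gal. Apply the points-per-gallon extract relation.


points = lbs × PPG × eff / vol
lbs = 4.8 × 2.205 = 10.5840
points = 10.5840 × 32 × 0.67 / 9.9

22.9213 points


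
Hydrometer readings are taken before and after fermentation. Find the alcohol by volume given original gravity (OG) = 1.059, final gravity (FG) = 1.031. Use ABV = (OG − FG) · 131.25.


ABV = (1.059 − 1.031) · 131.25

3.6750 % ABV


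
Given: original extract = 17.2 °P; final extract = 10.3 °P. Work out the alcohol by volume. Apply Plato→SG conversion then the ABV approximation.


SG = 259/(259 − P);  ABV = (OG − FG)·131.25
OG = 259/(259 − 17.2) = 1.0711
FG = 259/(259 − 10.3) = 1.0414
ABV = (1.0711 − 1.0414)·131.25

3.9005 % ABV


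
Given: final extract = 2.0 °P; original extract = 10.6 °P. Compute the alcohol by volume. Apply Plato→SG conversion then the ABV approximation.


SG = 259/(259 − P);  ABV = (OG − FG)·131.25
OG = 259/(259 − 10.6) = 1.0427
FG = 259/(259 − 2.0) = 1.0078
ABV = (1.0427 − 1.0078)·131.25

4.5794 % ABV


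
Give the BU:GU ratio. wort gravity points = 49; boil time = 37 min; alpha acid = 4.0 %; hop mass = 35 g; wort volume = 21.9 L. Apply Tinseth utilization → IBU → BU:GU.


U = 1.65·0.000125^(GP/1000)·(1−e^(−0.04t))/4.15;  IBU = (α/100)·m·U·1000/V;  BU:GU = IBU/GP
U = 1.65·0.000125^(49/1000)·(1−e^(−0.04·37))/4.15 = 0.1977
IBU = (4.0/100)·35·0.1977·1000/21.9 = 12.6383
BU:GU = 12.6383/49

0.2579


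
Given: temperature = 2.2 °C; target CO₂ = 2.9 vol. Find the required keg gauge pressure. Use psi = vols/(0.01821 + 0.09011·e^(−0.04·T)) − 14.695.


psi = 2.9/(0.01821 + 0.09011·e^(−0.04·2.2)) − 14.695

14.0951 psi


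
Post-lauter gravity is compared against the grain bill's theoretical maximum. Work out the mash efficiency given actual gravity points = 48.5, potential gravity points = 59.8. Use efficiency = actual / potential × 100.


efficiency = 48.5 / 59.8 × 100

81.1037 %


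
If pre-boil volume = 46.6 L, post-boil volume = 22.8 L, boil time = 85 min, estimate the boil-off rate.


rate = (V_pre − V_post) / (t_min/60)
rate = (46.6 − 22.8) / (85/60)

16.8000 L/hr


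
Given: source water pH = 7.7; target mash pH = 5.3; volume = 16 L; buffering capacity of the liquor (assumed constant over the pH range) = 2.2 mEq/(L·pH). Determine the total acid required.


acid = buffering capacity · (pH_source − pH_target) · V
acid = 2.2 · (7.7 − 5.3) · 16

84.4800 mEq


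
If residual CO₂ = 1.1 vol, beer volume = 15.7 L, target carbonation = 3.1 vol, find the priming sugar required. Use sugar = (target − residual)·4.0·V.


sugar = (3.1 − 1.1)·4.0·15.7

125.6000 g


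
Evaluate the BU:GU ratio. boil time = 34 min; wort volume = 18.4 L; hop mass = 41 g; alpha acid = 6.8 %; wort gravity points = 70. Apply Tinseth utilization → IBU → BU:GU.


U = 1.65·0.000125^(GP/1000)·(1−e^(−0.04t))/4.15;  IBU = (α/100)·m·U·1000/V;  BU:GU = IBU/GP
U = 1.65·0.000125^(70/1000)·(1−e^(−0.04·34))/4.15 = 0.1575
IBU = (6.8/100)·41·0.1575·1000/18.4 = 23.8716
BU:GU = 23.8716/70

0.3410


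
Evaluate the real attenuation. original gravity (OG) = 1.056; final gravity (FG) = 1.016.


AA = (OG−FG)/(OG−1)·100;  RA = AA·0.8192
AA = (1.056 − 1.016)/(1.056 − 1)·100 = 71.4286
RA = 71.4286·0.8192

58.5143 %


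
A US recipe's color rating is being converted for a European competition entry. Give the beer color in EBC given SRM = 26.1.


EBC = SRM · 1.97
EBC = 26.1 · 1.97

51.4170 EBC


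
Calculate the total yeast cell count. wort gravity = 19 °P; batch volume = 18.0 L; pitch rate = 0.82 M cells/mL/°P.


cells (billions) = rate · V_L · °P
cells = 0.82 · 18.0 · 19

280.4400 billion cells


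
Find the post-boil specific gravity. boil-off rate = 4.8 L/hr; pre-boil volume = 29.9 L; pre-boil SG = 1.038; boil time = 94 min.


V_post = V_pre − rate·(t/60);  SG_post = 1 + (SG_pre−1)·V_pre/V_post
V_post = 29.9 − 4.8·(94/60) = 22.3800
SG_post = 1 + (1.038 − 1)·29.9/22.3800

1.0508


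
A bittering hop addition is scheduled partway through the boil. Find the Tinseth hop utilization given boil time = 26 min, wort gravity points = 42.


U = 1.65·0.000125^(GP/1000) · (1 − e^(−0.04·t))/4.15
bigness = 1.65·0.000125^(42/1000) = 1.1312
boil_factor = (1 − e^(−0.04·26))/4.15 = 0.1558
U = 1.1312 · 0.1558

0.1762


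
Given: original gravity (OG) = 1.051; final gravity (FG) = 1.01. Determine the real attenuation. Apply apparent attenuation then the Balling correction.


AA = (OG−FG)/(OG−1)·100;  RA = AA·0.8192
AA = (1.051 − 1.01)/(1.051 − 1)·100 = 80.3922
RA = 80.3922·0.8192

65.8573 %


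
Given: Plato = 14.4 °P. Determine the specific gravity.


SG = 259/(259 − P)
SG = 259/(259 − 14.4)

1.0589


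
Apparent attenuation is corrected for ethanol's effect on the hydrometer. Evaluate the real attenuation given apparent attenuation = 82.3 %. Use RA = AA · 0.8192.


RA = 82.3 · 0.8192

67.4202 %


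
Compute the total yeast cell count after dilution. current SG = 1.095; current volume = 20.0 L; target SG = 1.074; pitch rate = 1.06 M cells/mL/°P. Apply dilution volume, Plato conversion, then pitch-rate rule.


V_w = V·((SG_c−1)/(SG_t−1)−1);  °P = 259 − 259/SG_t;  cells = rate·(V+V_w)·°P
V_w = 20.0·((1.095−1)/(1.074−1)−1) = 5.6757
V_final = 20.0 + 5.6757 = 25.6757
°P = 259 − 259/1.074 = 17.8454
cells = 1.06·25.6757·17.8454

485.6853 billion cells


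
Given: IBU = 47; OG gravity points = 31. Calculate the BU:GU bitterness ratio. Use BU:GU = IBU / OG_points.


BU:GU = 47 / 31

1.5161


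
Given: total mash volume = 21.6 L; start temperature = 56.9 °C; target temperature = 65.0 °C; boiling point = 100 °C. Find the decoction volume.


V_dec = V_total·(T_target − T_start)/(T_boil − T_start)
V_dec = 21.6·(65.0 − 56.9)/(100 − 56.9)

4.0594 L


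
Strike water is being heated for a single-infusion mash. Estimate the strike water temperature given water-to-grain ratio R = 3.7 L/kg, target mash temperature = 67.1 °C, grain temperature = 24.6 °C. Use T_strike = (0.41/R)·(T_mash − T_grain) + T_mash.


T_strike = (0.41/3.7)·(67.1 − 24.6) + 67.1

71.8095 °C


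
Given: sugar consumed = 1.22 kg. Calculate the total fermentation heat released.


Q = m_sugar · 590 kJ/kg
Q = 1.22 · 590

719.8000 kJ


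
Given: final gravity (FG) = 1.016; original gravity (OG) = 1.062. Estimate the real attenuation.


AA = (OG−FG)/(OG−1)·100;  RA = AA·0.8192
AA = (1.062 − 1.016)/(1.062 − 1)·100 = 74.1935
RA = 74.1935·0.8192

60.7794 %


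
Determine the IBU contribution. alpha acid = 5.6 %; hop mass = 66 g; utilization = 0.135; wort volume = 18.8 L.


IBU = (α/100)·mass·U·1000 / V
IBU = (5.6/100)·66·0.135·1000 / 18.8

26.5404 IBU


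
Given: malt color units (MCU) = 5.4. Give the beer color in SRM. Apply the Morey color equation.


SRM = 1.4922 · MCU^0.6859
SRM = 1.4922 · 5.4^0.6859

4.7443 SRM


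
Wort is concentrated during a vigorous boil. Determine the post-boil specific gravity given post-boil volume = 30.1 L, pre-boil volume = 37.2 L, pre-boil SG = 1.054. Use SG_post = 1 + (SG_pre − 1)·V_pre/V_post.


pts_pre = (1.054 − 1)·1000 = 54.0000
pts_post = 54.0000·37.2/30.1 = 66.7375
SG_post = 1 + 66.7375/1000

1.0667


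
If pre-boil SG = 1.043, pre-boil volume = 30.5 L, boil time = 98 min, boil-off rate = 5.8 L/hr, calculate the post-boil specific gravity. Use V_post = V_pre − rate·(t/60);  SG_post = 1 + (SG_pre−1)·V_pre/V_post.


V_post = 30.5 − 5.8·(98/60) = 21.0267
SG_post = 1 + (1.043 − 1)·30.5/21.0267

1.0624


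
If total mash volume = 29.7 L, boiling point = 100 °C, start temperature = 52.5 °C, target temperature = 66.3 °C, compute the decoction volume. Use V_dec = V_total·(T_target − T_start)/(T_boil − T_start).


V_dec = 29.7·(66.3 − 52.5)/(100 − 52.5)

8.6286 L


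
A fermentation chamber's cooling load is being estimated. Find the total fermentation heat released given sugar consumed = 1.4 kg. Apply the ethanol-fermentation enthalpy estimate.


Q = m_sugar · 590 kJ/kg
Q = 1.4 · 590

826.0000 kJ


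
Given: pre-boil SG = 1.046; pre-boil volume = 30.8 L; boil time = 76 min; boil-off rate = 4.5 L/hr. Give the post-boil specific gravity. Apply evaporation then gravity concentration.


V_post = V_pre − rate·(t/60);  SG_post = 1 + (SG_pre−1)·V_pre/V_post
V_post = 30.8 − 4.5·(76/60) = 25.1000
SG_post = 1 + (1.046 − 1)·30.8/25.1000

1.0564


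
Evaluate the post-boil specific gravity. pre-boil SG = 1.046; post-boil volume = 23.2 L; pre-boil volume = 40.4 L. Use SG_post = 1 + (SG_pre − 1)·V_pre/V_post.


pts_pre = (1.046 − 1)·1000 = 46.0000
pts_post = 46.0000·40.4/23.2 = 80.1034
SG_post = 1 + 80.1034/1000

1.0801


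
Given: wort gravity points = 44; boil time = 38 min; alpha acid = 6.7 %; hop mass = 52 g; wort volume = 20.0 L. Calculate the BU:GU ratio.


U = 1.65·0.000125^(GP/1000)·(1−e^(−0.04t))/4.15;  IBU = (α/100)·m·U·1000/V;  BU:GU = IBU/GP
U = 1.65·0.000125^(44/1000)·(1−e^(−0.04·38))/4.15 = 0.2092
IBU = (6.7/100)·52·0.2092·1000/20.0 = 36.4384
BU:GU = 36.4384/44

0.8281


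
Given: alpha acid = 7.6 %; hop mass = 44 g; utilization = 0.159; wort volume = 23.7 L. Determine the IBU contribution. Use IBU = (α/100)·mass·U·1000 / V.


IBU = (7.6/100)·44·0.159·1000 / 23.7

22.4344 IBU


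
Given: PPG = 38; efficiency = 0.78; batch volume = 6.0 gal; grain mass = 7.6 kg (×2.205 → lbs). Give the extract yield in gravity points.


points = lbs × PPG × eff / vol
lbs = 7.6 × 2.205 = 16.7580
points = 16.7580 × 38 × 0.78 / 6.0

82.7845 points


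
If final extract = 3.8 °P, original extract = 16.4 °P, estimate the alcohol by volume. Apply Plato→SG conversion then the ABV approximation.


SG = 259/(259 − P);  ABV = (OG − FG)·131.25
OG = 259/(259 − 16.4) = 1.0676
FG = 259/(259 − 3.8) = 1.0149
ABV = (1.0676 − 1.0149)·131.25

6.9183 % ABV


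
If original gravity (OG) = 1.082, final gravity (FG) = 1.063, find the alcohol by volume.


ABV = (OG − FG) · 131.25
ABV = (1.082 − 1.063) · 131.25

2.4938 % ABV


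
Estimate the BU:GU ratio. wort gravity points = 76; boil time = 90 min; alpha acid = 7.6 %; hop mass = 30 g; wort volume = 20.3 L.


U = 1.65·0.000125^(GP/1000)·(1−e^(−0.04t))/4.15;  IBU = (α/100)·m·U·1000/V;  BU:GU = IBU/GP
U = 1.65·0.000125^(76/1000)·(1−e^(−0.04·90))/4.15 = 0.1953
IBU = (7.6/100)·30·0.1953·1000/20.3 = 21.9386
BU:GU = 21.9386/76

0.2887


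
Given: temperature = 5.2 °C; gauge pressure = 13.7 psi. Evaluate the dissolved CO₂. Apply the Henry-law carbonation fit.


vols = (P + 14.695)·(0.01821 + 0.09011·e^(−0.04·T))
vols = (13.7 + 14.695)·(0.01821 + 0.09011·e^(−0.04·5.2))

2.5952 volumes


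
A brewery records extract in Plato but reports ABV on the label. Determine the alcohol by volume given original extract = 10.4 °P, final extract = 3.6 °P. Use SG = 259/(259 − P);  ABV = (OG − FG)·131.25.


OG = 259/(259 − 10.4) = 1.0418
FG = 259/(259 − 3.6) = 1.0141
ABV = (1.0418 − 1.0141)·131.25

3.6407 % ABV


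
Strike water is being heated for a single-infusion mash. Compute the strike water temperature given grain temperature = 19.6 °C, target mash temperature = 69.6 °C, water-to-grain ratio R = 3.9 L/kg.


T_strike = (0.41/R)·(T_mash − T_grain) + T_mash
T_strike = (0.41/3.9)·(69.6 − 19.6) + 69.6

74.8564 °C


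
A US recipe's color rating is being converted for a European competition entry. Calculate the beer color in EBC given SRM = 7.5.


EBC = SRM · 1.97
EBC = 7.5 · 1.97

14.7750 EBC


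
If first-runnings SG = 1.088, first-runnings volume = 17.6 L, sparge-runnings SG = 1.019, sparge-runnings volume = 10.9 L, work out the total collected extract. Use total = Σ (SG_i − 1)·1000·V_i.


first = (1.088 − 1)·1000·17.6 = 1548.8000
sparge = (1.019 − 1)·1000·10.9 = 207.1000
total = 1548.8000 + 207.1000

1755.9000 gravity·L


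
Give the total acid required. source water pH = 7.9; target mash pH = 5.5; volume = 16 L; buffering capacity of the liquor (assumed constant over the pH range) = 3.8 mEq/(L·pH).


acid = buffering capacity · (pH_source − pH_target) · V
acid = 3.8 · (7.9 − 5.5) · 16

145.9200 mEq


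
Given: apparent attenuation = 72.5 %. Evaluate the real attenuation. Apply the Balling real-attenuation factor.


RA = AA · 0.8192
RA = 72.5 · 0.8192

59.3920 %


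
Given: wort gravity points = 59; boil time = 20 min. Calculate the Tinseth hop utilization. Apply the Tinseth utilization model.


U = 1.65·0.000125^(GP/1000) · (1 − e^(−0.04·t))/4.15
bigness = 1.65·0.000125^(59/1000) = 0.9710
boil_factor = (1 − e^(−0.04·20))/4.15 = 0.1327
U = 0.9710 · 0.1327

0.1288


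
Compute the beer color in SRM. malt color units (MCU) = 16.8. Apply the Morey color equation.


SRM = 1.4922 · MCU^0.6859
SRM = 1.4922 · 16.8^0.6859

10.3340 SRM


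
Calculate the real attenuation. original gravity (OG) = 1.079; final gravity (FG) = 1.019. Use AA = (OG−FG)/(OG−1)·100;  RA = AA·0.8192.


AA = (1.079 − 1.019)/(1.079 − 1)·100 = 75.9494
RA = 75.9494·0.8192

62.2177 %


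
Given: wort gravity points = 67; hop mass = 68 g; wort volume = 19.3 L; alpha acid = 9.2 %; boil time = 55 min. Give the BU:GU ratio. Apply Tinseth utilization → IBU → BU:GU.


U = 1.65·0.000125^(GP/1000)·(1−e^(−0.04t))/4.15;  IBU = (α/100)·m·U·1000/V;  BU:GU = IBU/GP
U = 1.65·0.000125^(67/1000)·(1−e^(−0.04·55))/4.15 = 0.1936
IBU = (9.2/100)·68·0.1936·1000/19.3 = 62.7576
BU:GU = 62.7576/67

0.9367


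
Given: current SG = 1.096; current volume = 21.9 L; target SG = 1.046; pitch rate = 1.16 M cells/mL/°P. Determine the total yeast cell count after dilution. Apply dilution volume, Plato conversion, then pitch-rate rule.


V_w = V·((SG_c−1)/(SG_t−1)−1);  °P = 259 − 259/SG_t;  cells = rate·(V+V_w)·°P
V_w = 21.9·((1.096−1)/(1.046−1)−1) = 23.8043
V_final = 21.9 + 23.8043 = 45.7043
°P = 259 − 259/1.046 = 11.3901
cells = 1.16·45.7043·11.3901

603.8672 billion cells


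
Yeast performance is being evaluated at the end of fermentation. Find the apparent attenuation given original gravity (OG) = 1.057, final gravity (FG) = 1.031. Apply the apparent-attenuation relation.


AA = (OG − FG)/(OG − 1) · 100
AA = (1.057 − 1.031)/(1.057 − 1) · 100

45.6140 %


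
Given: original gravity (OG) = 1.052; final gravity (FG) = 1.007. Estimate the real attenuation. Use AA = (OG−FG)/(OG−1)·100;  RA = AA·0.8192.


AA = (1.052 − 1.007)/(1.052 − 1)·100 = 86.5385
RA = 86.5385·0.8192

70.8923 %


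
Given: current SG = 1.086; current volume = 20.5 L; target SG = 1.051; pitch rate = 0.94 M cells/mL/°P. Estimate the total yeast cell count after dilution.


V_w = V·((SG_c−1)/(SG_t−1)−1);  °P = 259 − 259/SG_t;  cells = rate·(V+V_w)·°P
V_w = 20.5·((1.086−1)/(1.051−1)−1) = 14.0686
V_final = 20.5 + 14.0686 = 34.5686
°P = 259 − 259/1.051 = 12.5680
cells = 0.94·34.5686·12.5680

408.3920 billion cells


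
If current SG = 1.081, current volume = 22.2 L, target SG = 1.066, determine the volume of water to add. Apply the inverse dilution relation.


V_water = V·((SG_curr − 1)/(SG_target − 1) − 1)
V_water = 22.2·((1.081 − 1)/(1.066 − 1) − 1)

5.0455 L


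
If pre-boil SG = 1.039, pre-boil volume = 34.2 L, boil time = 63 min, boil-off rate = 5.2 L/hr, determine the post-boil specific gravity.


V_post = V_pre − rate·(t/60);  SG_post = 1 + (SG_pre−1)·V_pre/V_post
V_post = 34.2 − 5.2·(63/60) = 28.7400
SG_post = 1 + (1.039 − 1)·34.2/28.7400

1.0464


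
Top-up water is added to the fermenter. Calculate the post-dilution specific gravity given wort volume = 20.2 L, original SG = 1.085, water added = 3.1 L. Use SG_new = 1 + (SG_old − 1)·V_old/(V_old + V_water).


pts = (1.085 − 1)·1000·20.2/(20.2 + 3.1) = 73.6910
SG_new = 1 + 73.6910/1000

1.0737


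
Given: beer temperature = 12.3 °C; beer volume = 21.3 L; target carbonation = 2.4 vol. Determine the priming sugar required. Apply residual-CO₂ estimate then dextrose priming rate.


residual = 14.695·(0.01821 + 0.09011·e^(−0.04·T));  sugar = (target − residual)·4.0·V
residual = 14.695·(0.01821 + 0.09011·e^(−0.04·12.3)) = 1.0772
sugar = (2.4 − 1.0772)·4.0·21.3

112.7030 g


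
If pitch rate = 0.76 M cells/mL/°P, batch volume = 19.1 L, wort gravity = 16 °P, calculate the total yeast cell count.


cells (billions) = rate · V_L · °P
cells = 0.76 · 19.1 · 16

232.2560 billion cells


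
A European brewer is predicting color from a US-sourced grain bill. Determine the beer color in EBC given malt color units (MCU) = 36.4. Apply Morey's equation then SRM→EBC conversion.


SRM = 1.4922·MCU^0.6859;  EBC = SRM·1.97
SRM = 1.4922·36.4^0.6859 = 17.5625
EBC = 17.5625·1.97

34.5981 EBC


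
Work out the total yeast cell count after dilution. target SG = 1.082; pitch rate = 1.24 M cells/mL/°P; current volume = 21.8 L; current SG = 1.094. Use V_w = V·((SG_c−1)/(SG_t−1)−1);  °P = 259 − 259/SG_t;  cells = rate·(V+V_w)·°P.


V_w = 21.8·((1.094−1)/(1.082−1)−1) = 3.1902
V_final = 21.8 + 3.1902 = 24.9902
°P = 259 − 259/1.082 = 19.6285
cells = 1.24·24.9902·19.6285

608.2450 billion cells


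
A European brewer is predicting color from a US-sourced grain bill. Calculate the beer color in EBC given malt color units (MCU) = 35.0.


SRM = 1.4922·MCU^0.6859;  EBC = SRM·1.97
SRM = 1.4922·35.0^0.6859 = 17.0963
EBC = 17.0963·1.97

33.6798 EBC


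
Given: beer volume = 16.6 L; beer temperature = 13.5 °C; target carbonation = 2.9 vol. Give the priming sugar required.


residual = 14.695·(0.01821 + 0.09011·e^(−0.04·T));  sugar = (target − residual)·4.0·V
residual = 14.695·(0.01821 + 0.09011·e^(−0.04·13.5)) = 1.0393
sugar = (2.9 − 1.0393)·4.0·16.6

123.5537 g


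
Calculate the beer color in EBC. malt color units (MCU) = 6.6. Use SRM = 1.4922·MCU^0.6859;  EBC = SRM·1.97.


SRM = 1.4922·6.6^0.6859 = 5.4444
EBC = 5.4444·1.97

10.7255 EBC


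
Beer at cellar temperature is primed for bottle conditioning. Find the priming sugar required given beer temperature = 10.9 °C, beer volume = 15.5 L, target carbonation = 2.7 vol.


residual = 14.695·(0.01821 + 0.09011·e^(−0.04·T));  sugar = (target − residual)·4.0·V
residual = 14.695·(0.01821 + 0.09011·e^(−0.04·10.9)) = 1.1238
sugar = (2.7 − 1.1238)·4.0·15.5

97.7228 g


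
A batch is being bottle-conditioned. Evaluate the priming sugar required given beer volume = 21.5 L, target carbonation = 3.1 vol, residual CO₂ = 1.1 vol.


sugar = (target − residual)·4.0·V
sugar = (3.1 − 1.1)·4.0·21.5

172.0000 g


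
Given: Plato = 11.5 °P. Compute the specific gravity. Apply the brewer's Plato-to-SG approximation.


SG = 259/(259 − P)
SG = 259/(259 − 11.5)

1.0465


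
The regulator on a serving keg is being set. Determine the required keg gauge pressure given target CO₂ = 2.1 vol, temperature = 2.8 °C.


psi = vols/(0.01821 + 0.09011·e^(−0.04·T)) − 14.695
psi = 2.1/(0.01821 + 0.09011·e^(−0.04·2.8)) − 14.695

6.5660 psi


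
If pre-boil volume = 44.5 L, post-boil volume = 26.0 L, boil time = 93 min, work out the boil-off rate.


rate = (V_pre − V_post) / (t_min/60)
rate = (44.5 − 26.0) / (93/60)

11.9355 L/hr


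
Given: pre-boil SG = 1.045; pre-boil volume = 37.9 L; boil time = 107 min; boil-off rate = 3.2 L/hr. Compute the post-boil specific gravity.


V_post = V_pre − rate·(t/60);  SG_post = 1 + (SG_pre−1)·V_pre/V_post
V_post = 37.9 − 3.2·(107/60) = 32.1933
SG_post = 1 + (1.045 − 1)·37.9/32.1933

1.0530


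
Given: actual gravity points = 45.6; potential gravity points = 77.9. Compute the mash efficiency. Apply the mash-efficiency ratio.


efficiency = actual / potential × 100
efficiency = 45.6 / 77.9 × 100

58.5366 %


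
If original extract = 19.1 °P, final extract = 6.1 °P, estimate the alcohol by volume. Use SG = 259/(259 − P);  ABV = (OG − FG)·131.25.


OG = 259/(259 − 19.1) = 1.0796
FG = 259/(259 − 6.1) = 1.0241
ABV = (1.0796 − 1.0241)·131.25

7.2839 % ABV


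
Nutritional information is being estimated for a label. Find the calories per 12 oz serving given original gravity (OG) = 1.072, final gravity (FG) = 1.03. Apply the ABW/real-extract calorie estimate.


ABW = (OG−FG)·131.25·0.79/FG;  °P = 259 − 259/SG (for OG→OE and FG→AE);  RE = 0.1808·OE + 0.8192·AE;  Cal = (6.9·ABW + 4·(RE−0.1))·FG·3.55
ABW = (1.072 − 1.03)·131.25·0.79/1.03 = 4.2280
OE = 259 − 259/1.072 = 17.3955 °P
AE = 259 − 259/1.03 = 7.5437 °P
RE = 0.1808·17.3955 + 0.8192·7.5437 = 9.3249 °P
Cal = (6.9·4.2280 + 4·(9.3249−0.1))·1.03·3.55

241.5961 kcal


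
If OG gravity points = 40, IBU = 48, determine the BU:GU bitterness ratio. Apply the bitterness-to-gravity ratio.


BU:GU = IBU / OG_points
BU:GU = 48 / 40

1.2000


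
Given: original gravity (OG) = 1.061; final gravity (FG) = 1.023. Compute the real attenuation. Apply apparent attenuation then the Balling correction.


AA = (OG−FG)/(OG−1)·100;  RA = AA·0.8192
AA = (1.061 − 1.023)/(1.061 − 1)·100 = 62.2951
RA = 62.2951·0.8192

51.0321 %


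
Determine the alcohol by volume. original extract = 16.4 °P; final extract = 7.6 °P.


SG = 259/(259 − P);  ABV = (OG − FG)·131.25
OG = 259/(259 − 16.4) = 1.0676
FG = 259/(259 − 7.6) = 1.0302
ABV = (1.0676 − 1.0302)·131.25

4.9048 % ABV


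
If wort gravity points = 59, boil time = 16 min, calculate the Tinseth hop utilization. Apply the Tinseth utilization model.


U = 1.65·0.000125^(GP/1000) · (1 − e^(−0.04·t))/4.15
bigness = 1.65·0.000125^(59/1000) = 0.9710
boil_factor = (1 − e^(−0.04·16))/4.15 = 0.1139
U = 0.9710 · 0.1139

0.1106


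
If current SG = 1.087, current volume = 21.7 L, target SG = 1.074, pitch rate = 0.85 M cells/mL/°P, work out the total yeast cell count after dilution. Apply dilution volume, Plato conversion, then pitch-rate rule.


V_w = V·((SG_c−1)/(SG_t−1)−1);  °P = 259 − 259/SG_t;  cells = rate·(V+V_w)·°P
V_w = 21.7·((1.087−1)/(1.074−1)−1) = 3.8122
V_final = 21.7 + 3.8122 = 25.5122
°P = 259 − 259/1.074 = 17.8454
cells = 0.85·25.5122·17.8454

386.9843 billion cells


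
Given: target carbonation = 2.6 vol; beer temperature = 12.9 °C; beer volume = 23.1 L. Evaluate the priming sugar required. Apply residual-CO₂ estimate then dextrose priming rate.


residual = 14.695·(0.01821 + 0.09011·e^(−0.04·T));  sugar = (target − residual)·4.0·V
residual = 14.695·(0.01821 + 0.09011·e^(−0.04·12.9)) = 1.0580
sugar = (2.6 − 1.0580)·4.0·23.1

142.4812 g


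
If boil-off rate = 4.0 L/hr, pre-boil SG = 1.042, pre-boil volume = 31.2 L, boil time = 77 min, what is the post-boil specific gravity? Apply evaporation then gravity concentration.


V_post = V_pre − rate·(t/60);  SG_post = 1 + (SG_pre−1)·V_pre/V_post
V_post = 31.2 − 4.0·(77/60) = 26.0667
SG_post = 1 + (1.042 − 1)·31.2/26.0667

1.0503


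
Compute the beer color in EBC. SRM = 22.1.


EBC = SRM · 1.97
EBC = 22.1 · 1.97

43.5370 EBC


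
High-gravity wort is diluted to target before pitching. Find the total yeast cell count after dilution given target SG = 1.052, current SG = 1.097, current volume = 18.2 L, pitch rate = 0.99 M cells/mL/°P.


V_w = V·((SG_c−1)/(SG_t−1)−1);  °P = 259 − 259/SG_t;  cells = rate·(V+V_w)·°P
V_w = 18.2·((1.097−1)/(1.052−1)−1) = 15.7500
V_final = 18.2 + 15.7500 = 33.9500
°P = 259 − 259/1.052 = 12.8023
cells = 0.99·33.9500·12.8023

430.2911 billion cells


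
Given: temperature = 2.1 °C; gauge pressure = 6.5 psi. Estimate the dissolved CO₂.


vols = (P + 14.695)·(0.01821 + 0.09011·e^(−0.04·T))
vols = (6.5 + 14.695)·(0.01821 + 0.09011·e^(−0.04·2.1))

2.1420 volumes


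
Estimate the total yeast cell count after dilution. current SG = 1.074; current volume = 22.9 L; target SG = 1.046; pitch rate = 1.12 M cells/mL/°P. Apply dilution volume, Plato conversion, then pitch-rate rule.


V_w = V·((SG_c−1)/(SG_t−1)−1);  °P = 259 − 259/SG_t;  cells = rate·(V+V_w)·°P
V_w = 22.9·((1.074−1)/(1.046−1)−1) = 13.9391
V_final = 22.9 + 13.9391 = 36.8391
°P = 259 − 259/1.046 = 11.3901
cells = 1.12·36.8391·11.3901

469.9518 billion cells


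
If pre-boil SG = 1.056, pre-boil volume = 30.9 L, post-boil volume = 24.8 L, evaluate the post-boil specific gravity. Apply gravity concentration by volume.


SG_post = 1 + (SG_pre − 1)·V_pre/V_post
pts_pre = (1.056 − 1)·1000 = 56.0000
pts_post = 56.0000·30.9/24.8 = 69.7742
SG_post = 1 + 69.7742/1000

1.0698


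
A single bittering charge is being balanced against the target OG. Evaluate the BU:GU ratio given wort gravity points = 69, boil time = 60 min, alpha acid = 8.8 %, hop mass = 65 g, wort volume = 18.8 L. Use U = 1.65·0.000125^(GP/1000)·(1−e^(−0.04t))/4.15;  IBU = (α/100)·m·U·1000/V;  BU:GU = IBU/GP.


U = 1.65·0.000125^(69/1000)·(1−e^(−0.04·60))/4.15 = 0.1945
IBU = (8.8/100)·65·0.1945·1000/18.8 = 59.1643
BU:GU = 59.1643/69

0.8575


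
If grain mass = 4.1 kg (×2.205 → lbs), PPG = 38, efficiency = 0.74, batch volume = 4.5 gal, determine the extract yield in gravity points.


points = lbs × PPG × eff / vol
lbs = 4.1 × 2.205 = 9.0405
points = 9.0405 × 38 × 0.74 / 4.5

56.4931 points


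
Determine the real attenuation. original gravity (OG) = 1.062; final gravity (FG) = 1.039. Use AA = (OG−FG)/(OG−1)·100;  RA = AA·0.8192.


AA = (1.062 − 1.039)/(1.062 − 1)·100 = 37.0968
RA = 37.0968·0.8192

30.3897 %


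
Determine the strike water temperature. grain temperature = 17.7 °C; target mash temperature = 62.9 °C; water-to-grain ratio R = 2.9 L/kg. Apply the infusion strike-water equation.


T_strike = (0.41/R)·(T_mash − T_grain) + T_mash
T_strike = (0.41/2.9)·(62.9 − 17.7) + 62.9

69.2903 °C


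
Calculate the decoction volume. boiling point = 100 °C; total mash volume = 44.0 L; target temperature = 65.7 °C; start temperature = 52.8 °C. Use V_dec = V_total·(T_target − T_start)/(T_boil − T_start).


V_dec = 44.0·(65.7 − 52.8)/(100 − 52.8)

12.0254 L


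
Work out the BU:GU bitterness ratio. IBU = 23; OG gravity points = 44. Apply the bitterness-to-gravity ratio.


BU:GU = IBU / OG_points
BU:GU = 23 / 44

0.5227


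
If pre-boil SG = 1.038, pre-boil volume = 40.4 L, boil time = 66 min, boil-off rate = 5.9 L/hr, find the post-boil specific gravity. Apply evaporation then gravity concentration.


V_post = V_pre − rate·(t/60);  SG_post = 1 + (SG_pre−1)·V_pre/V_post
V_post = 40.4 − 5.9·(66/60) = 33.9100
SG_post = 1 + (1.038 − 1)·40.4/33.9100

1.0453


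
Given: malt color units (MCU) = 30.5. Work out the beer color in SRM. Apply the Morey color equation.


SRM = 1.4922 · MCU^0.6859
SRM = 1.4922 · 30.5^0.6859

15.5564 SRM


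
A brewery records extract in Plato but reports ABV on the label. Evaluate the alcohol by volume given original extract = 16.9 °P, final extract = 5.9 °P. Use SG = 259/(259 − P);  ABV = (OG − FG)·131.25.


OG = 259/(259 − 16.9) = 1.0698
FG = 259/(259 − 5.9) = 1.0233
ABV = (1.0698 − 1.0233)·131.25

6.1025 % ABV


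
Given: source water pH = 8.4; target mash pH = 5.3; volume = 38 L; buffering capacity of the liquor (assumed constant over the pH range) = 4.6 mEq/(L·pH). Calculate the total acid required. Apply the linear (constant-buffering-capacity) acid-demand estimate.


acid = buffering capacity · (pH_source − pH_target) · V
acid = 4.6 · (8.4 − 5.3) · 38

541.8800 mEq


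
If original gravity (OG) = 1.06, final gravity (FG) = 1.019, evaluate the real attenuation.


AA = (OG−FG)/(OG−1)·100;  RA = AA·0.8192
AA = (1.06 − 1.019)/(1.06 − 1)·100 = 68.3333
RA = 68.3333·0.8192

55.9787 %


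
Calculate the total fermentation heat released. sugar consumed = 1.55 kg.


Q = m_sugar · 590 kJ/kg
Q = 1.55 · 590

914.5000 kJ


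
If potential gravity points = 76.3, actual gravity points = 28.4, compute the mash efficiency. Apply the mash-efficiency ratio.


efficiency = actual / potential × 100
efficiency = 28.4 / 76.3 × 100

37.2215 %
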